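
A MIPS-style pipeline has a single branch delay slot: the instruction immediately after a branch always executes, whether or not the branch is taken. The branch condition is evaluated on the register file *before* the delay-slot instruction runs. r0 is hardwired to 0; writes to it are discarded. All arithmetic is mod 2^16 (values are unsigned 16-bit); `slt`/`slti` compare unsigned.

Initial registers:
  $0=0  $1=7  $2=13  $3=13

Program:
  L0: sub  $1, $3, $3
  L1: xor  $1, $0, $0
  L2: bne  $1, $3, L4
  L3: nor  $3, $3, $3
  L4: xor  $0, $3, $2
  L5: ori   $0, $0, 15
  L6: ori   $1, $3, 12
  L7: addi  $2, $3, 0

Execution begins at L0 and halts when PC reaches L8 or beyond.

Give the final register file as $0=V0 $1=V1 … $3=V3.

$0=0 $1=65534 $2=65522 $3=65522

PC=0  sub  $1, $3, $3        | $0=0 $1=0 $2=13 $3=13
PC=1  xor  $1, $0, $0        | $0=0 $1=0 $2=13 $3=13
PC=2  bne  $1, $3, L4        | $0=0 $1=0 $2=13 $3=13  [TAKEN]
PC=3  nor  $3, $3, $3        | $0=0 $1=0 $2=13 $3=65522
PC=4  xor  $0, $3, $2        | $0=0 $1=0 $2=13 $3=65522
PC=5  ori   $0, $0, 15       | $0=0 $1=0 $2=13 $3=65522
PC=6  ori   $1, $3, 12       | $0=0 $1=65534 $2=13 $3=65522
PC=7  addi  $2, $3, 0        | $0=0 $1=65534 $2=65522 $3=65522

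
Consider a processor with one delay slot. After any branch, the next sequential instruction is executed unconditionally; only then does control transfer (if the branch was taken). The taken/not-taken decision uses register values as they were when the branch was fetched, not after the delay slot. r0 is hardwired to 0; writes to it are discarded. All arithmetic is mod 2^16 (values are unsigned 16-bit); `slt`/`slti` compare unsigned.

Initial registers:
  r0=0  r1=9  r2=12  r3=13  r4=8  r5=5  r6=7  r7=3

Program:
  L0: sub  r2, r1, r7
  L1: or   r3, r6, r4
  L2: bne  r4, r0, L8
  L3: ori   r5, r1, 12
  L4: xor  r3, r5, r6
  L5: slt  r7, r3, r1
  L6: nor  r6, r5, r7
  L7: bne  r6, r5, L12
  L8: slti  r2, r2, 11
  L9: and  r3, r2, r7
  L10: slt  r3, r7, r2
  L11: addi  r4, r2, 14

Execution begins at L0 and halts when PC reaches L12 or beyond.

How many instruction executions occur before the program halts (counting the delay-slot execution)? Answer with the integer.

8

  step pc=0: sub  r2, r1, r7  regs=(0,9,6,13,8,5,7,3)
  step pc=1: or   r3, r6, r4  regs=(0,9,6,15,8,5,7,3)
  step pc=2: bne  r4, r0, L8  cond=T  regs=(0,9,6,15,8,5,7,3)
  step pc=3: ori   r5, r1, 12  regs=(0,9,6,15,8,13,7,3)
  step pc=8: slti  r2, r2, 11  regs=(0,9,1,15,8,13,7,3)
  step pc=9: and  r3, r2, r7  regs=(0,9,1,1,8,13,7,3)
  step pc=10: slt  r3, r7, r2  regs=(0,9,1,0,8,13,7,3)
  step pc=11: addi  r4, r2, 14  regs=(0,9,1,0,15,13,7,3)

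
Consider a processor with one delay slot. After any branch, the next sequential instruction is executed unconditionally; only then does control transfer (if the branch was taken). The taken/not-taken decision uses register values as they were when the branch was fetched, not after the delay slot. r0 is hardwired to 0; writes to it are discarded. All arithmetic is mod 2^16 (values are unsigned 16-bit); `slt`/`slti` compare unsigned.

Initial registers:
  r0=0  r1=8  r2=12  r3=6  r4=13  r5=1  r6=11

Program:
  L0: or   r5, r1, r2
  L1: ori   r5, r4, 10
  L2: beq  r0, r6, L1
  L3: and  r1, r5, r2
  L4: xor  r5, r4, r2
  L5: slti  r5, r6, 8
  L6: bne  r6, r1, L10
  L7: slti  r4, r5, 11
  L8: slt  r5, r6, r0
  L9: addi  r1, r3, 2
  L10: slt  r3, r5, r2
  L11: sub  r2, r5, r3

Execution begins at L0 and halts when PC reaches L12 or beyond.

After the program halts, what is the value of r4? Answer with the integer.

1

[0] or   r5, r1, r2  →  {r0:0, r1:8, r2:12, r3:6, r4:13, r5:12, r6:11}
[1] ori   r5, r4, 10  →  {r0:0, r1:8, r2:12, r3:6, r4:13, r5:15, r6:11}
[2] beq  r0, r6, L1  →  {r0:0, r1:8, r2:12, r3:6, r4:13, r5:15, r6:11}  ⟨branch fallthrough⟩
[3] and  r1, r5, r2  →  {r0:0, r1:12, r2:12, r3:6, r4:13, r5:15, r6:11}
[4] xor  r5, r4, r2  →  {r0:0, r1:12, r2:12, r3:6, r4:13, r5:1, r6:11}
[5] slti  r5, r6, 8  →  {r0:0, r1:12, r2:12, r3:6, r4:13, r5:0, r6:11}
[6] bne  r6, r1, L10  →  {r0:0, r1:12, r2:12, r3:6, r4:13, r5:0, r6:11}  ⟨branch taken⟩
[7] slti  r4, r5, 11  →  {r0:0, r1:12, r2:12, r3:6, r4:1, r5:0, r6:11}
[10] slt  r3, r5, r2  →  {r0:0, r1:12, r2:12, r3:1, r4:1, r5:0, r6:11}
[11] sub  r2, r5, r3  →  {r0:0, r1:12, r2:65535, r3:1, r4:1, r5:0, r6:11}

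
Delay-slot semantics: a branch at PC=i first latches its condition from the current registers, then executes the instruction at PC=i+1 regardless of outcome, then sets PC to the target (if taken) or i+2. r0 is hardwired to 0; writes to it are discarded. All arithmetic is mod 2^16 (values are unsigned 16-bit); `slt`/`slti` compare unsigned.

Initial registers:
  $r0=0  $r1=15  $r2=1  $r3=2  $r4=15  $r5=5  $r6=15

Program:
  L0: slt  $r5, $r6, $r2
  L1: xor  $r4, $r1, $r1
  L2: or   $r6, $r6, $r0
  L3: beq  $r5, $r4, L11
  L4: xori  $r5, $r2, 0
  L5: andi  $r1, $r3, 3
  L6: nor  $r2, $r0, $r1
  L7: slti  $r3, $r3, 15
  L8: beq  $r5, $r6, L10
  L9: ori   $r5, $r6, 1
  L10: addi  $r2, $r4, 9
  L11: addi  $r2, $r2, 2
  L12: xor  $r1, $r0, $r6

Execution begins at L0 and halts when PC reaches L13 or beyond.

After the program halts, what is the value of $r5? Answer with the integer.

1

#0 slt  $r5, $r6, $r2 ; 0/15/1/2/15/0/15
#1 xor  $r4, $r1, $r1 ; 0/15/1/2/0/0/15
#2 or   $r6, $r6, $r0 ; 0/15/1/2/0/0/15
#3 beq  $r5, $r4, L11 ; 0/15/1/2/0/0/15 ; →target
#4 xori  $r5, $r2, 0 ; 0/15/1/2/0/1/15
#11 addi  $r2, $r2, 2 ; 0/15/3/2/0/1/15
#12 xor  $r1, $r0, $r6 ; 0/15/3/2/0/1/15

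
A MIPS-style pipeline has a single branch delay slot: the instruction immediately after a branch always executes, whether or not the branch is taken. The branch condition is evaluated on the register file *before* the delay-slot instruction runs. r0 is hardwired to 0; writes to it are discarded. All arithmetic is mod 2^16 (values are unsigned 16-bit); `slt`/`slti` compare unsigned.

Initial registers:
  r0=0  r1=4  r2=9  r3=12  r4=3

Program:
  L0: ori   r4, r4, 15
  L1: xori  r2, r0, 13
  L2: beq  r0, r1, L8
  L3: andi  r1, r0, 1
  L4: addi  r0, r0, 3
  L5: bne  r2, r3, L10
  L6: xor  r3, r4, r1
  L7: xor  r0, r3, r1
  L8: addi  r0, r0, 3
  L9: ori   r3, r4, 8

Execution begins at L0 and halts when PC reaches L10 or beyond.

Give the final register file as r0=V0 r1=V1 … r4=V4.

PC=0  ori   r4, r4, 15       | r0=0 r1=4 r2=9 r3=12 r4=15
PC=1  xori  r2, r0, 13       | r0=0 r1=4 r2=13 r3=12 r4=15
PC=2  beq  r0, r1, L8        | r0=0 r1=4 r2=13 r3=12 r4=15  [not taken]
PC=3  andi  r1, r0, 1        | r0=0 r1=0 r2=13 r3=12 r4=15
PC=4  addi  r0, r0, 3        | r0=0 r1=0 r2=13 r3=12 r4=15
PC=5  bne  r2, r3, L10       | r0=0 r1=0 r2=13 r3=12 r4=15  [TAKEN]
PC=6  xor  r3, r4, r1        | r0=0 r1=0 r2=13 r3=15 r4=15

r0=0 r1=0 r2=13 r3=15 r4=15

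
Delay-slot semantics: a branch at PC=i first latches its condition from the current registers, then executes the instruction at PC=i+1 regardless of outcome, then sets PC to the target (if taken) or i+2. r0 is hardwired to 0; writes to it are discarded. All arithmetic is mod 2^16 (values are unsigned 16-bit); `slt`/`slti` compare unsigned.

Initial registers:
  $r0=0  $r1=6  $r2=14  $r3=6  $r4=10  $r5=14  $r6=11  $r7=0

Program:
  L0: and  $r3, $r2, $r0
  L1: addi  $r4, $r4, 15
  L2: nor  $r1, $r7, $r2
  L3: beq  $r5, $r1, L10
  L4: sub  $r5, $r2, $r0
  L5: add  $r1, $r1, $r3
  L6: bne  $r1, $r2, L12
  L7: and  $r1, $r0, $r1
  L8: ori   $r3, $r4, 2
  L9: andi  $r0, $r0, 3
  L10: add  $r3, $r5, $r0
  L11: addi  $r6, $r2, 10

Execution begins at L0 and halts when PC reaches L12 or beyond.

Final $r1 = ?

0

PC=0  and  $r3, $r2, $r0     | $r0=0 $r1=6 $r2=14 $r3=0 $r4=10 $r5=14 $r6=11 $r7=0
PC=1  addi  $r4, $r4, 15     | $r0=0 $r1=6 $r2=14 $r3=0 $r4=25 $r5=14 $r6=11 $r7=0
PC=2  nor  $r1, $r7, $r2     | $r0=0 $r1=65521 $r2=14 $r3=0 $r4=25 $r5=14 $r6=11 $r7=0
PC=3  beq  $r5, $r1, L10     | $r0=0 $r1=65521 $r2=14 $r3=0 $r4=25 $r5=14 $r6=11 $r7=0  [not taken]
PC=4  sub  $r5, $r2, $r0     | $r0=0 $r1=65521 $r2=14 $r3=0 $r4=25 $r5=14 $r6=11 $r7=0
PC=5  add  $r1, $r1, $r3     | $r0=0 $r1=65521 $r2=14 $r3=0 $r4=25 $r5=14 $r6=11 $r7=0
PC=6  bne  $r1, $r2, L12     | $r0=0 $r1=65521 $r2=14 $r3=0 $r4=25 $r5=14 $r6=11 $r7=0  [TAKEN]
PC=7  and  $r1, $r0, $r1     | $r0=0 $r1=0 $r2=14 $r3=0 $r4=25 $r5=14 $r6=11 $r7=0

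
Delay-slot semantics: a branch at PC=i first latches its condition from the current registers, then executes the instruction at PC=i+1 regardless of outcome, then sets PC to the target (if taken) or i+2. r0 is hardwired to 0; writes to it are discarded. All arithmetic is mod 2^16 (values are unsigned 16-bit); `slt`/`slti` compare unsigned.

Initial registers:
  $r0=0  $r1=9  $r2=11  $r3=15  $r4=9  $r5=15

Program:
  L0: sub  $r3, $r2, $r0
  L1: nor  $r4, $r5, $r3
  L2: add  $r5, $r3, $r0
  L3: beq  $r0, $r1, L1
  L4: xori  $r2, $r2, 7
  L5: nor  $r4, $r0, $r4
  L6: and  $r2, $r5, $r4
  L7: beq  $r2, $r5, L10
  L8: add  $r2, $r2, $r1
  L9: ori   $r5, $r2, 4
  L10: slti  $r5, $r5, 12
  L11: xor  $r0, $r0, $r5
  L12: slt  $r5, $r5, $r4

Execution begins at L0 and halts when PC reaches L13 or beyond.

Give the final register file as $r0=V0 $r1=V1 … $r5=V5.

$r0=0 $r1=9 $r2=20 $r3=11 $r4=15 $r5=1

[0] sub  $r3, $r2, $r0  →  {$r0:0, $r1:9, $r2:11, $r3:11, $r4:9, $r5:15}
[1] nor  $r4, $r5, $r3  →  {$r0:0, $r1:9, $r2:11, $r3:11, $r4:65520, $r5:15}
[2] add  $r5, $r3, $r0  →  {$r0:0, $r1:9, $r2:11, $r3:11, $r4:65520, $r5:11}
[3] beq  $r0, $r1, L1  →  {$r0:0, $r1:9, $r2:11, $r3:11, $r4:65520, $r5:11}  ⟨branch fallthrough⟩
[4] xori  $r2, $r2, 7  →  {$r0:0, $r1:9, $r2:12, $r3:11, $r4:65520, $r5:11}
[5] nor  $r4, $r0, $r4  →  {$r0:0, $r1:9, $r2:12, $r3:11, $r4:15, $r5:11}
[6] and  $r2, $r5, $r4  →  {$r0:0, $r1:9, $r2:11, $r3:11, $r4:15, $r5:11}
[7] beq  $r2, $r5, L10  →  {$r0:0, $r1:9, $r2:11, $r3:11, $r4:15, $r5:11}  ⟨branch taken⟩
[8] add  $r2, $r2, $r1  →  {$r0:0, $r1:9, $r2:20, $r3:11, $r4:15, $r5:11}
[10] slti  $r5, $r5, 12  →  {$r0:0, $r1:9, $r2:20, $r3:11, $r4:15, $r5:1}
[11] xor  $r0, $r0, $r5  →  {$r0:0, $r1:9, $r2:20, $r3:11, $r4:15, $r5:1}
[12] slt  $r5, $r5, $r4  →  {$r0:0, $r1:9, $r2:20, $r3:11, $r4:15, $r5:1}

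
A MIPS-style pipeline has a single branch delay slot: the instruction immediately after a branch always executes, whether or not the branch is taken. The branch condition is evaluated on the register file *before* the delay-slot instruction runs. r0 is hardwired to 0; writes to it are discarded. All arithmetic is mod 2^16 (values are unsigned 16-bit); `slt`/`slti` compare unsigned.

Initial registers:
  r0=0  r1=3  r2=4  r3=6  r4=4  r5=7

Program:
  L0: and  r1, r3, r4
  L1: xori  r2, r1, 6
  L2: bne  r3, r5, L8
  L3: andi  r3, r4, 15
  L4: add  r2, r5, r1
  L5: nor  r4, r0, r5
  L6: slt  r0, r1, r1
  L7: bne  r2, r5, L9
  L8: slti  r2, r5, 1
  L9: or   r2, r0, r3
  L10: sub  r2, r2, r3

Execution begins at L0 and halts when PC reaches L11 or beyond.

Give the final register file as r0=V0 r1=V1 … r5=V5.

#0 and  r1, r3, r4 ; 0/4/4/6/4/7
#1 xori  r2, r1, 6 ; 0/4/2/6/4/7
#2 bne  r3, r5, L8 ; 0/4/2/6/4/7 ; →target
#3 andi  r3, r4, 15 ; 0/4/2/4/4/7
#8 slti  r2, r5, 1 ; 0/4/0/4/4/7
#9 or   r2, r0, r3 ; 0/4/4/4/4/7
#10 sub  r2, r2, r3 ; 0/4/0/4/4/7

r0=0 r1=4 r2=0 r3=4 r4=4 r5=7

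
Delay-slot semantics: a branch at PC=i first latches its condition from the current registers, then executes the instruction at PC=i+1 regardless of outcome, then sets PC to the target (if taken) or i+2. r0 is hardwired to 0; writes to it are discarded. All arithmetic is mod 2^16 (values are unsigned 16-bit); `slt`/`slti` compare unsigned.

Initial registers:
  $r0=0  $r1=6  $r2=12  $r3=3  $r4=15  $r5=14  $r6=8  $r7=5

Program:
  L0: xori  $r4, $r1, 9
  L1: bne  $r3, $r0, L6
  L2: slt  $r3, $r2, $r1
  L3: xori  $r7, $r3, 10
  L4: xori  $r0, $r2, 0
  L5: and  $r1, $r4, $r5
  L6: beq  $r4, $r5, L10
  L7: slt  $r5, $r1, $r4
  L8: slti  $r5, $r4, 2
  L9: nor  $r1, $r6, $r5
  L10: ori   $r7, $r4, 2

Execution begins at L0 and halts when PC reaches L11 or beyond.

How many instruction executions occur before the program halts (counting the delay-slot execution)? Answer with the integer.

#0 xori  $r4, $r1, 9 ; 0/6/12/3/15/14/8/5
#1 bne  $r3, $r0, L6 ; 0/6/12/3/15/14/8/5 ; →target
#2 slt  $r3, $r2, $r1 ; 0/6/12/0/15/14/8/5
#6 beq  $r4, $r5, L10 ; 0/6/12/0/15/14/8/5 ; →fallthru
#7 slt  $r5, $r1, $r4 ; 0/6/12/0/15/1/8/5
#8 slti  $r5, $r4, 2 ; 0/6/12/0/15/0/8/5
#9 nor  $r1, $r6, $r5 ; 0/65527/12/0/15/0/8/5
#10 ori   $r7, $r4, 2 ; 0/65527/12/0/15/0/8/15

8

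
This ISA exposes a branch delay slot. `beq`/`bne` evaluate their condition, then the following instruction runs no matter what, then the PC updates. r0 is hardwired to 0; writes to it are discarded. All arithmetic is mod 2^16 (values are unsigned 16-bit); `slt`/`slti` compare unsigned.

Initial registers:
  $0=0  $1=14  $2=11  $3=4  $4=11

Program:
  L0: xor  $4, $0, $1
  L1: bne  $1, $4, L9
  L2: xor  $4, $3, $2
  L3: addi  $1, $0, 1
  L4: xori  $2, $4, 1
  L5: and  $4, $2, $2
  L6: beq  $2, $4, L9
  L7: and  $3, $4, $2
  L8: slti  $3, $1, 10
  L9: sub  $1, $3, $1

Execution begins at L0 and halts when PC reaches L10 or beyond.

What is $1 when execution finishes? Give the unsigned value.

13

[0] xor  $4, $0, $1  →  {$0:0, $1:14, $2:11, $3:4, $4:14}
[1] bne  $1, $4, L9  →  {$0:0, $1:14, $2:11, $3:4, $4:14}  ⟨branch fallthrough⟩
[2] xor  $4, $3, $2  →  {$0:0, $1:14, $2:11, $3:4, $4:15}
[3] addi  $1, $0, 1  →  {$0:0, $1:1, $2:11, $3:4, $4:15}
[4] xori  $2, $4, 1  →  {$0:0, $1:1, $2:14, $3:4, $4:15}
[5] and  $4, $2, $2  →  {$0:0, $1:1, $2:14, $3:4, $4:14}
[6] beq  $2, $4, L9  →  {$0:0, $1:1, $2:14, $3:4, $4:14}  ⟨branch taken⟩
[7] and  $3, $4, $2  →  {$0:0, $1:1, $2:14, $3:14, $4:14}
[9] sub  $1, $3, $1  →  {$0:0, $1:13, $2:14, $3:14, $4:14}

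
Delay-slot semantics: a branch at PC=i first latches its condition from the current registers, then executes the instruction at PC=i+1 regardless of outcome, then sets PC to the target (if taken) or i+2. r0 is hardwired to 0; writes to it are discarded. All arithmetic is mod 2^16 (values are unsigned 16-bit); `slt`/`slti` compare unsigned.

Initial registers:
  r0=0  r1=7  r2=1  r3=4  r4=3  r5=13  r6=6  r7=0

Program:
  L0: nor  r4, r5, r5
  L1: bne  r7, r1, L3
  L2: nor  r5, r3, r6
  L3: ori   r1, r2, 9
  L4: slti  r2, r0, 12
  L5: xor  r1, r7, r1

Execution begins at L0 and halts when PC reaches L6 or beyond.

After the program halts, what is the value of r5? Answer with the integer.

#0 nor  r4, r5, r5 ; 0/7/1/4/65522/13/6/0
#1 bne  r7, r1, L3 ; 0/7/1/4/65522/13/6/0 ; →target
#2 nor  r5, r3, r6 ; 0/7/1/4/65522/65529/6/0
#3 ori   r1, r2, 9 ; 0/9/1/4/65522/65529/6/0
#4 slti  r2, r0, 12 ; 0/9/1/4/65522/65529/6/0
#5 xor  r1, r7, r1 ; 0/9/1/4/65522/65529/6/0

65529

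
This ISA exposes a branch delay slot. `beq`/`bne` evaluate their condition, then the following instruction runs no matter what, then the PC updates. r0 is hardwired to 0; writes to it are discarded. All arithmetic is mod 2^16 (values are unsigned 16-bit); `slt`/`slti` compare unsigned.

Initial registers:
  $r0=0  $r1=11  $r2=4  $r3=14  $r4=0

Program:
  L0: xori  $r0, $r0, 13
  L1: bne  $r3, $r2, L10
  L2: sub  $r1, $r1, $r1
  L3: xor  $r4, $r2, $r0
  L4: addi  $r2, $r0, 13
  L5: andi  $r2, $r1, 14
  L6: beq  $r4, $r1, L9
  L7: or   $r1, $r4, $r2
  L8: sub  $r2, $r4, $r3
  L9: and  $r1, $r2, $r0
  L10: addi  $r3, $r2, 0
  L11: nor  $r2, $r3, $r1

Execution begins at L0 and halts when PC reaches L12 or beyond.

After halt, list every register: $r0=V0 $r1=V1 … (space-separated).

$r0=0 $r1=0 $r2=65531 $r3=4 $r4=0

#0 xori  $r0, $r0, 13 ; 0/11/4/14/0
#1 bne  $r3, $r2, L10 ; 0/11/4/14/0 ; →target
#2 sub  $r1, $r1, $r1 ; 0/0/4/14/0
#10 addi  $r3, $r2, 0 ; 0/0/4/4/0
#11 nor  $r2, $r3, $r1 ; 0/0/65531/4/0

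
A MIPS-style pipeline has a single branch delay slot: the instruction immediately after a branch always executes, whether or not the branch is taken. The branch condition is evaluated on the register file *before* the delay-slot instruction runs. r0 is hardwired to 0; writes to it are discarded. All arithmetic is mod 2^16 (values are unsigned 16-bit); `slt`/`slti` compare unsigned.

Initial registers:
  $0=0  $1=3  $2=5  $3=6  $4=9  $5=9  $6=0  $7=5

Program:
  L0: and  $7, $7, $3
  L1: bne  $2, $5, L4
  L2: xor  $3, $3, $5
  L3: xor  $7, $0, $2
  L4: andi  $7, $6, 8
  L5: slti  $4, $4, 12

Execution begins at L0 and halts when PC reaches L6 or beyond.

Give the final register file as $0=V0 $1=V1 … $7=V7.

$0=0 $1=3 $2=5 $3=15 $4=1 $5=9 $6=0 $7=0

PC=0  and  $7, $7, $3        | $0=0 $1=3 $2=5 $3=6 $4=9 $5=9 $6=0 $7=4
PC=1  bne  $2, $5, L4        | $0=0 $1=3 $2=5 $3=6 $4=9 $5=9 $6=0 $7=4  [TAKEN]
PC=2  xor  $3, $3, $5        | $0=0 $1=3 $2=5 $3=15 $4=9 $5=9 $6=0 $7=4
PC=4  andi  $7, $6, 8        | $0=0 $1=3 $2=5 $3=15 $4=9 $5=9 $6=0 $7=0
PC=5  slti  $4, $4, 12       | $0=0 $1=3 $2=5 $3=15 $4=1 $5=9 $6=0 $7=0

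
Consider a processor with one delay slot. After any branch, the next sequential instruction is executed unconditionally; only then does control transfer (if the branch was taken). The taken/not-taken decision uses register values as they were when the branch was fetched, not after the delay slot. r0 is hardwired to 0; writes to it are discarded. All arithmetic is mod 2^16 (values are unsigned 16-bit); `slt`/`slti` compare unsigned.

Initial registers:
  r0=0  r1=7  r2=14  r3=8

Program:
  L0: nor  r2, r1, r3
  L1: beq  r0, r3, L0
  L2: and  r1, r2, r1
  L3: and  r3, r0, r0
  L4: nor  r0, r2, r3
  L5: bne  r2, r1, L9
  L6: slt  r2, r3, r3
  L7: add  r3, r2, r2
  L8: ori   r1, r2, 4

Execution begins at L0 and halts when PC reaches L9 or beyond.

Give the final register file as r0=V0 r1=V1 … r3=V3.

r0=0 r1=0 r2=0 r3=0

PC=0  nor  r2, r1, r3        | r0=0 r1=7 r2=65520 r3=8
PC=1  beq  r0, r3, L0        | r0=0 r1=7 r2=65520 r3=8  [not taken]
PC=2  and  r1, r2, r1        | r0=0 r1=0 r2=65520 r3=8
PC=3  and  r3, r0, r0        | r0=0 r1=0 r2=65520 r3=0
PC=4  nor  r0, r2, r3        | r0=0 r1=0 r2=65520 r3=0
PC=5  bne  r2, r1, L9        | r0=0 r1=0 r2=65520 r3=0  [TAKEN]
PC=6  slt  r2, r3, r3        | r0=0 r1=0 r2=0 r3=0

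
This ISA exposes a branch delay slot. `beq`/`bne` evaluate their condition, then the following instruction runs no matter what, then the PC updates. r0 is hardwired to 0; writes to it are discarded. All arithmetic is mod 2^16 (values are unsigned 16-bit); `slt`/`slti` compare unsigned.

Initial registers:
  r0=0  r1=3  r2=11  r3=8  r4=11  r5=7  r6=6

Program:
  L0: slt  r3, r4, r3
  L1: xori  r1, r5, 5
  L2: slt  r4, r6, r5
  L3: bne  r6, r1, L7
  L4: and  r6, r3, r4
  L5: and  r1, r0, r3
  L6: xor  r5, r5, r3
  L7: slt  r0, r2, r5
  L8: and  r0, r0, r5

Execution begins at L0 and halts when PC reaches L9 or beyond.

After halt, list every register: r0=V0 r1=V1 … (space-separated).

r0=0 r1=2 r2=11 r3=0 r4=1 r5=7 r6=0

  step pc=0: slt  r3, r4, r3  regs=(0,3,11,0,11,7,6)
  step pc=1: xori  r1, r5, 5  regs=(0,2,11,0,11,7,6)
  step pc=2: slt  r4, r6, r5  regs=(0,2,11,0,1,7,6)
  step pc=3: bne  r6, r1, L7  cond=T  regs=(0,2,11,0,1,7,6)
  step pc=4: and  r6, r3, r4  regs=(0,2,11,0,1,7,0)
  step pc=7: slt  r0, r2, r5  regs=(0,2,11,0,1,7,0)
  step pc=8: and  r0, r0, r5  regs=(0,2,11,0,1,7,0)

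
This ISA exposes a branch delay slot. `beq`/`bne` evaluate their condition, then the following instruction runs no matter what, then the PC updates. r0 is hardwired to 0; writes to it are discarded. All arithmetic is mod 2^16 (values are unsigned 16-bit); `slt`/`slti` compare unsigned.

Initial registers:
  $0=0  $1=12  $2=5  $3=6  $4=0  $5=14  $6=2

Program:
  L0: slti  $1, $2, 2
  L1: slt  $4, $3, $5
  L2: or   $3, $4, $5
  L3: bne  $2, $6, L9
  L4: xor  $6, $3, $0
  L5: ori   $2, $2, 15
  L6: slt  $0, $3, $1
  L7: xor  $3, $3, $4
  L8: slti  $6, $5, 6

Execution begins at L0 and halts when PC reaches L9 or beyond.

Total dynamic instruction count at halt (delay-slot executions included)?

  step pc=0: slti  $1, $2, 2  regs=(0,0,5,6,0,14,2)
  step pc=1: slt  $4, $3, $5  regs=(0,0,5,6,1,14,2)
  step pc=2: or   $3, $4, $5  regs=(0,0,5,15,1,14,2)
  step pc=3: bne  $2, $6, L9  cond=T  regs=(0,0,5,15,1,14,2)
  step pc=4: xor  $6, $3, $0  regs=(0,0,5,15,1,14,15)

5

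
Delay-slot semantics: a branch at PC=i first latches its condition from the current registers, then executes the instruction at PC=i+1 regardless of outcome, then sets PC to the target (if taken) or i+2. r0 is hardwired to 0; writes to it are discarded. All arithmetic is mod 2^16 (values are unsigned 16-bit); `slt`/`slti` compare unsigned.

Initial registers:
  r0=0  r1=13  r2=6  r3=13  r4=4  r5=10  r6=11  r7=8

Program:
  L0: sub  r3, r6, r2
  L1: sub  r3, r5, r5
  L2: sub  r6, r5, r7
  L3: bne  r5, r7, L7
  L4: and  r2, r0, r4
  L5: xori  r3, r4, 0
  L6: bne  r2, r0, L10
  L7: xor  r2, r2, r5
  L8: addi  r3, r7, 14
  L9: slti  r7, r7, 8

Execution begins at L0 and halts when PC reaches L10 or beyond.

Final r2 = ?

[0] sub  r3, r6, r2  →  {r0:0, r1:13, r2:6, r3:5, r4:4, r5:10, r6:11, r7:8}
[1] sub  r3, r5, r5  →  {r0:0, r1:13, r2:6, r3:0, r4:4, r5:10, r6:11, r7:8}
[2] sub  r6, r5, r7  →  {r0:0, r1:13, r2:6, r3:0, r4:4, r5:10, r6:2, r7:8}
[3] bne  r5, r7, L7  →  {r0:0, r1:13, r2:6, r3:0, r4:4, r5:10, r6:2, r7:8}  ⟨branch taken⟩
[4] and  r2, r0, r4  →  {r0:0, r1:13, r2:0, r3:0, r4:4, r5:10, r6:2, r7:8}
[7] xor  r2, r2, r5  →  {r0:0, r1:13, r2:10, r3:0, r4:4, r5:10, r6:2, r7:8}
[8] addi  r3, r7, 14  →  {r0:0, r1:13, r2:10, r3:22, r4:4, r5:10, r6:2, r7:8}
[9] slti  r7, r7, 8  →  {r0:0, r1:13, r2:10, r3:22, r4:4, r5:10, r6:2, r7:0}

10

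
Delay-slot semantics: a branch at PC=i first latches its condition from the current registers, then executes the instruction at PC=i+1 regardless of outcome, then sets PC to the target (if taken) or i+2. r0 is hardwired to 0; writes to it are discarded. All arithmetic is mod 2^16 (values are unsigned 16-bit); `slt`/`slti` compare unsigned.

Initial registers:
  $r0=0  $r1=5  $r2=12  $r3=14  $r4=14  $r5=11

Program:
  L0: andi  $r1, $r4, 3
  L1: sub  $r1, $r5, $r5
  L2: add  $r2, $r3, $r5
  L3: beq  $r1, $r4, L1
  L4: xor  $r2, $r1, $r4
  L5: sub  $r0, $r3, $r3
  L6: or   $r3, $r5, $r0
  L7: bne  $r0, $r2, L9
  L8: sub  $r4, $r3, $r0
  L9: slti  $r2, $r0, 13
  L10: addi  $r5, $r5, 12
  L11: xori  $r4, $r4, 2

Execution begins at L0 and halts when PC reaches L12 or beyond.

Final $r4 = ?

[0] andi  $r1, $r4, 3  →  {$r0:0, $r1:2, $r2:12, $r3:14, $r4:14, $r5:11}
[1] sub  $r1, $r5, $r5  →  {$r0:0, $r1:0, $r2:12, $r3:14, $r4:14, $r5:11}
[2] add  $r2, $r3, $r5  →  {$r0:0, $r1:0, $r2:25, $r3:14, $r4:14, $r5:11}
[3] beq  $r1, $r4, L1  →  {$r0:0, $r1:0, $r2:25, $r3:14, $r4:14, $r5:11}  ⟨branch fallthrough⟩
[4] xor  $r2, $r1, $r4  →  {$r0:0, $r1:0, $r2:14, $r3:14, $r4:14, $r5:11}
[5] sub  $r0, $r3, $r3  →  {$r0:0, $r1:0, $r2:14, $r3:14, $r4:14, $r5:11}
[6] or   $r3, $r5, $r0  →  {$r0:0, $r1:0, $r2:14, $r3:11, $r4:14, $r5:11}
[7] bne  $r0, $r2, L9  →  {$r0:0, $r1:0, $r2:14, $r3:11, $r4:14, $r5:11}  ⟨branch taken⟩
[8] sub  $r4, $r3, $r0  →  {$r0:0, $r1:0, $r2:14, $r3:11, $r4:11, $r5:11}
[9] slti  $r2, $r0, 13  →  {$r0:0, $r1:0, $r2:1, $r3:11, $r4:11, $r5:11}
[10] addi  $r5, $r5, 12  →  {$r0:0, $r1:0, $r2:1, $r3:11, $r4:11, $r5:23}
[11] xori  $r4, $r4, 2  →  {$r0:0, $r1:0, $r2:1, $r3:11, $r4:9, $r5:23}

9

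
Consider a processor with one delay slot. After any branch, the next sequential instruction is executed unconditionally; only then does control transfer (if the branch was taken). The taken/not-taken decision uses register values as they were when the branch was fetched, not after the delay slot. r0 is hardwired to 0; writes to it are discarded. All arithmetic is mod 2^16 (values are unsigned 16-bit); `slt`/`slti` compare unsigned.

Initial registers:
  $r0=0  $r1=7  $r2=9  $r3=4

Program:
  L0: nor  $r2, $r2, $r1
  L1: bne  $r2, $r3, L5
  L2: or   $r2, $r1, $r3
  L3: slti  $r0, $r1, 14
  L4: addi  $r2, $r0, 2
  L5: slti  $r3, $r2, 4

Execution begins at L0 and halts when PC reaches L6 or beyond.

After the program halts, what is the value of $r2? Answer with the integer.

PC=0  nor  $r2, $r2, $r1     | $r0=0 $r1=7 $r2=65520 $r3=4
PC=1  bne  $r2, $r3, L5      | $r0=0 $r1=7 $r2=65520 $r3=4  [TAKEN]
PC=2  or   $r2, $r1, $r3     | $r0=0 $r1=7 $r2=7 $r3=4
PC=5  slti  $r3, $r2, 4      | $r0=0 $r1=7 $r2=7 $r3=0

7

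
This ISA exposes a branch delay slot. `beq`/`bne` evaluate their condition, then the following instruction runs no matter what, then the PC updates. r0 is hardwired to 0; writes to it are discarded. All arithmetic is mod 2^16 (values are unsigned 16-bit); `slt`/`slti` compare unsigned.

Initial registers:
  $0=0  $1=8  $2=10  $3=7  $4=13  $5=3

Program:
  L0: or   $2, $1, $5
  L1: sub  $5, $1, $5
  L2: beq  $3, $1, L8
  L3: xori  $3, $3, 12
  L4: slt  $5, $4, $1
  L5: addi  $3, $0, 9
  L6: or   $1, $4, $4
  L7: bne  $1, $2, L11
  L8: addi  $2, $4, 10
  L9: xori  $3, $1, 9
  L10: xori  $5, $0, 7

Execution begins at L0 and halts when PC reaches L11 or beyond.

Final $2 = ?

23

  step pc=0: or   $2, $1, $5  regs=(0,8,11,7,13,3)
  step pc=1: sub  $5, $1, $5  regs=(0,8,11,7,13,5)
  step pc=2: beq  $3, $1, L8  cond=F  regs=(0,8,11,7,13,5)
  step pc=3: xori  $3, $3, 12  regs=(0,8,11,11,13,5)
  step pc=4: slt  $5, $4, $1  regs=(0,8,11,11,13,0)
  step pc=5: addi  $3, $0, 9  regs=(0,8,11,9,13,0)
  step pc=6: or   $1, $4, $4  regs=(0,13,11,9,13,0)
  step pc=7: bne  $1, $2, L11  cond=T  regs=(0,13,11,9,13,0)
  step pc=8: addi  $2, $4, 10  regs=(0,13,23,9,13,0)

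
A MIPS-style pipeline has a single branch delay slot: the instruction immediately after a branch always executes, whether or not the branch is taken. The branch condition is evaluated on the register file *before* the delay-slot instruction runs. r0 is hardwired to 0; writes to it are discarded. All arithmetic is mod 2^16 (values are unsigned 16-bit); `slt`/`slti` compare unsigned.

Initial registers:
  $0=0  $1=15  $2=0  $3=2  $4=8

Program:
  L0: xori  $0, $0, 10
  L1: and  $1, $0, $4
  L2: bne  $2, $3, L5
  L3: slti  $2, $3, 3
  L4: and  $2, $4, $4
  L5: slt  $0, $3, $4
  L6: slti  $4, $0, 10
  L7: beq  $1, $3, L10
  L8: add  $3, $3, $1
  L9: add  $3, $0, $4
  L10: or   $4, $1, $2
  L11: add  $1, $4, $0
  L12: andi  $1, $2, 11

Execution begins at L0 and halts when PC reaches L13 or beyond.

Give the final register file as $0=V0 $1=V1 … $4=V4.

$0=0 $1=1 $2=1 $3=1 $4=1

PC=0  xori  $0, $0, 10       | $0=0 $1=15 $2=0 $3=2 $4=8
PC=1  and  $1, $0, $4        | $0=0 $1=0 $2=0 $3=2 $4=8
PC=2  bne  $2, $3, L5        | $0=0 $1=0 $2=0 $3=2 $4=8  [TAKEN]
PC=3  slti  $2, $3, 3        | $0=0 $1=0 $2=1 $3=2 $4=8
PC=5  slt  $0, $3, $4        | $0=0 $1=0 $2=1 $3=2 $4=8
PC=6  slti  $4, $0, 10       | $0=0 $1=0 $2=1 $3=2 $4=1
PC=7  beq  $1, $3, L10       | $0=0 $1=0 $2=1 $3=2 $4=1  [not taken]
PC=8  add  $3, $3, $1        | $0=0 $1=0 $2=1 $3=2 $4=1
PC=9  add  $3, $0, $4        | $0=0 $1=0 $2=1 $3=1 $4=1
PC=10 or   $4, $1, $2        | $0=0 $1=0 $2=1 $3=1 $4=1
PC=11 add  $1, $4, $0        | $0=0 $1=1 $2=1 $3=1 $4=1
PC=12 andi  $1, $2, 11       | $0=0 $1=1 $2=1 $3=1 $4=1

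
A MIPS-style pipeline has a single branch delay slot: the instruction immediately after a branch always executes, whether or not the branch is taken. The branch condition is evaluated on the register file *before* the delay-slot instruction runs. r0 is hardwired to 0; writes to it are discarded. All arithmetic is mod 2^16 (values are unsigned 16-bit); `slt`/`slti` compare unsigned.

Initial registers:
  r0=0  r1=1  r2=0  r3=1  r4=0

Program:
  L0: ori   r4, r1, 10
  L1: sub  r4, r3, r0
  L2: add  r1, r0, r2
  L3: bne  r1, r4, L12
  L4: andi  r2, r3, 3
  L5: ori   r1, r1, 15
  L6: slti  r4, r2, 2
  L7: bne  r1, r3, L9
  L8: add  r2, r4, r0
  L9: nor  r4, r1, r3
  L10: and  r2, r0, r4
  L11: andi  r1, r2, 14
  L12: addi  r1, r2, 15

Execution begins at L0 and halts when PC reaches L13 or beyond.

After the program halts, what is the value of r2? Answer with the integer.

PC=0  ori   r4, r1, 10       | r0=0 r1=1 r2=0 r3=1 r4=11
PC=1  sub  r4, r3, r0        | r0=0 r1=1 r2=0 r3=1 r4=1
PC=2  add  r1, r0, r2        | r0=0 r1=0 r2=0 r3=1 r4=1
PC=3  bne  r1, r4, L12       | r0=0 r1=0 r2=0 r3=1 r4=1  [TAKEN]
PC=4  andi  r2, r3, 3        | r0=0 r1=0 r2=1 r3=1 r4=1
PC=12 addi  r1, r2, 15       | r0=0 r1=16 r2=1 r3=1 r4=1

1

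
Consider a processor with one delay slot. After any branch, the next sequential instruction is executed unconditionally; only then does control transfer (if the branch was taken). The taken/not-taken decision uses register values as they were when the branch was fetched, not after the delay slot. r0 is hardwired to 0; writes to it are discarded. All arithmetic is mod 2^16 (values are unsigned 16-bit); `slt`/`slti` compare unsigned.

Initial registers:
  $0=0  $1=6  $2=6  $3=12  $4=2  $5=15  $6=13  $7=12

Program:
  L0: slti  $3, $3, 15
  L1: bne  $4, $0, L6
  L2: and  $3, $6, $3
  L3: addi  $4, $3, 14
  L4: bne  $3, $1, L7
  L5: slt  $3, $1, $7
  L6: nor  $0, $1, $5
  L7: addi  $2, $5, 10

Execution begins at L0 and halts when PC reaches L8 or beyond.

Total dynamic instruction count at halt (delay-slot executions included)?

5

  step pc=0: slti  $3, $3, 15  regs=(0,6,6,1,2,15,13,12)
  step pc=1: bne  $4, $0, L6  cond=T  regs=(0,6,6,1,2,15,13,12)
  step pc=2: and  $3, $6, $3  regs=(0,6,6,1,2,15,13,12)
  step pc=6: nor  $0, $1, $5  regs=(0,6,6,1,2,15,13,12)
  step pc=7: addi  $2, $5, 10  regs=(0,6,25,1,2,15,13,12)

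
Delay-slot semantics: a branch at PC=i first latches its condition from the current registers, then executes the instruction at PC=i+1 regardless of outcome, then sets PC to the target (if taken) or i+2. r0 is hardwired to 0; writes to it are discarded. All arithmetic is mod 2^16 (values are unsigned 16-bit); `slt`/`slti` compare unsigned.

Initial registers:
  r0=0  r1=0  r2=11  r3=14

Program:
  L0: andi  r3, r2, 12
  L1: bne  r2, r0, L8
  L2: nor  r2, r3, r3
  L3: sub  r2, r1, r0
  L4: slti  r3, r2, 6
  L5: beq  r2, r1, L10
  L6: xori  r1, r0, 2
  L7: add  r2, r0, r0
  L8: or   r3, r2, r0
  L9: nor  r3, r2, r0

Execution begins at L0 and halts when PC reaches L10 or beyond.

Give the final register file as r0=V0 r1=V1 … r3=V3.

r0=0 r1=0 r2=65527 r3=8

[0] andi  r3, r2, 12  →  {r0:0, r1:0, r2:11, r3:8}
[1] bne  r2, r0, L8  →  {r0:0, r1:0, r2:11, r3:8}  ⟨branch taken⟩
[2] nor  r2, r3, r3  →  {r0:0, r1:0, r2:65527, r3:8}
[8] or   r3, r2, r0  →  {r0:0, r1:0, r2:65527, r3:65527}
[9] nor  r3, r2, r0  →  {r0:0, r1:0, r2:65527, r3:8}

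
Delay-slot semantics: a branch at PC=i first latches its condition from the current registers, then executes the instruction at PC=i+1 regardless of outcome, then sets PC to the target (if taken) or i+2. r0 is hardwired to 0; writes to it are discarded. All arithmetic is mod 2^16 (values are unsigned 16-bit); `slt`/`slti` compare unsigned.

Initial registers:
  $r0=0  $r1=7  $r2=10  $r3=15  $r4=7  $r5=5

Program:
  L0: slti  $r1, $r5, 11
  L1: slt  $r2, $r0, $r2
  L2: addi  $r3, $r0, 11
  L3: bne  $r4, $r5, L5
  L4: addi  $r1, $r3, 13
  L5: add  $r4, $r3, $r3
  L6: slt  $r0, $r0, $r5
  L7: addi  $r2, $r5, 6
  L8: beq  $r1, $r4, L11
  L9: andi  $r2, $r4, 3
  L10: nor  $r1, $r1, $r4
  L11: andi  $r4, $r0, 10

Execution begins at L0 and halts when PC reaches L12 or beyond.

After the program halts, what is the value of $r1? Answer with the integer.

65505

  step pc=0: slti  $r1, $r5, 11  regs=(0,1,10,15,7,5)
  step pc=1: slt  $r2, $r0, $r2  regs=(0,1,1,15,7,5)
  step pc=2: addi  $r3, $r0, 11  regs=(0,1,1,11,7,5)
  step pc=3: bne  $r4, $r5, L5  cond=T  regs=(0,1,1,11,7,5)
  step pc=4: addi  $r1, $r3, 13  regs=(0,24,1,11,7,5)
  step pc=5: add  $r4, $r3, $r3  regs=(0,24,1,11,22,5)
  step pc=6: slt  $r0, $r0, $r5  regs=(0,24,1,11,22,5)
  step pc=7: addi  $r2, $r5, 6  regs=(0,24,11,11,22,5)
  step pc=8: beq  $r1, $r4, L11  cond=F  regs=(0,24,11,11,22,5)
  step pc=9: andi  $r2, $r4, 3  regs=(0,24,2,11,22,5)
  step pc=10: nor  $r1, $r1, $r4  regs=(0,65505,2,11,22,5)
  step pc=11: andi  $r4, $r0, 10  regs=(0,65505,2,11,0,5)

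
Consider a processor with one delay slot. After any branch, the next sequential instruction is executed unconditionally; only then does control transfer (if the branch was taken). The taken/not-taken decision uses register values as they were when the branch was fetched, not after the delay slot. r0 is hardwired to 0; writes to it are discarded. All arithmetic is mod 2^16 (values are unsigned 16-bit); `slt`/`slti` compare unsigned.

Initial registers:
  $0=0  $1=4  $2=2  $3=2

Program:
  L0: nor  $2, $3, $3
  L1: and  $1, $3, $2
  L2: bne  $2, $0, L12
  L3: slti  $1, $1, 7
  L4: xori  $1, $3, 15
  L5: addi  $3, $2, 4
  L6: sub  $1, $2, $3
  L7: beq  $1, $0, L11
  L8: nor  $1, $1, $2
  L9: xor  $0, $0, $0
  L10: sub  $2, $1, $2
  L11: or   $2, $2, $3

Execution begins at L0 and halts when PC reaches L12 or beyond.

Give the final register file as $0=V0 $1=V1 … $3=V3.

  step pc=0: nor  $2, $3, $3  regs=(0,4,65533,2)
  step pc=1: and  $1, $3, $2  regs=(0,0,65533,2)
  step pc=2: bne  $2, $0, L12  cond=T  regs=(0,0,65533,2)
  step pc=3: slti  $1, $1, 7  regs=(0,1,65533,2)

$0=0 $1=1 $2=65533 $3=2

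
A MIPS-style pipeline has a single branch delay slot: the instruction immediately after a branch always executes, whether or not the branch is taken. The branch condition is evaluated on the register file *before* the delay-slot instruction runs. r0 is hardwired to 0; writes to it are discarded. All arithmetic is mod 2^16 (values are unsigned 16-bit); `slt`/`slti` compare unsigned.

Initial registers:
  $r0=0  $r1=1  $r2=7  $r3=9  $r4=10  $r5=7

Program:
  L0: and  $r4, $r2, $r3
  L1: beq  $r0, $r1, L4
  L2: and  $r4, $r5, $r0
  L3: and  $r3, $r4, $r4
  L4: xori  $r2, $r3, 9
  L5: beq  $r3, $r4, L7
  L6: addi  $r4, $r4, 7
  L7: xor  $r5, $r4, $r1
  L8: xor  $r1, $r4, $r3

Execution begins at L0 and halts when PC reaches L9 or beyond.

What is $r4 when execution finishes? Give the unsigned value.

#0 and  $r4, $r2, $r3 ; 0/1/7/9/1/7
#1 beq  $r0, $r1, L4 ; 0/1/7/9/1/7 ; →fallthru
#2 and  $r4, $r5, $r0 ; 0/1/7/9/0/7
#3 and  $r3, $r4, $r4 ; 0/1/7/0/0/7
#4 xori  $r2, $r3, 9 ; 0/1/9/0/0/7
#5 beq  $r3, $r4, L7 ; 0/1/9/0/0/7 ; →target
#6 addi  $r4, $r4, 7 ; 0/1/9/0/7/7
#7 xor  $r5, $r4, $r1 ; 0/1/9/0/7/6
#8 xor  $r1, $r4, $r3 ; 0/7/9/0/7/6

7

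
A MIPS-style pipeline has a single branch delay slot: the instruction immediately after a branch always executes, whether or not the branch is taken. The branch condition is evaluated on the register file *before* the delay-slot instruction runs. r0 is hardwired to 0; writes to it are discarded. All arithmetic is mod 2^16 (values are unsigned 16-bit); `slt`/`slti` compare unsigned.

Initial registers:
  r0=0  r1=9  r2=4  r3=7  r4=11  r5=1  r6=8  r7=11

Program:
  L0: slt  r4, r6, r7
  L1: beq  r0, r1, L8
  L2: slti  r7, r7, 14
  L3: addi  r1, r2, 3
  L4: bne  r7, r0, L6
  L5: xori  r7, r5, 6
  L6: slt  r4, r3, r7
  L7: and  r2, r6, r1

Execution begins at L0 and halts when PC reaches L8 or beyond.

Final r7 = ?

  step pc=0: slt  r4, r6, r7  regs=(0,9,4,7,1,1,8,11)
  step pc=1: beq  r0, r1, L8  cond=F  regs=(0,9,4,7,1,1,8,11)
  step pc=2: slti  r7, r7, 14  regs=(0,9,4,7,1,1,8,1)
  step pc=3: addi  r1, r2, 3  regs=(0,7,4,7,1,1,8,1)
  step pc=4: bne  r7, r0, L6  cond=T  regs=(0,7,4,7,1,1,8,1)
  step pc=5: xori  r7, r5, 6  regs=(0,7,4,7,1,1,8,7)
  step pc=6: slt  r4, r3, r7  regs=(0,7,4,7,0,1,8,7)
  step pc=7: and  r2, r6, r1  regs=(0,7,0,7,0,1,8,7)

7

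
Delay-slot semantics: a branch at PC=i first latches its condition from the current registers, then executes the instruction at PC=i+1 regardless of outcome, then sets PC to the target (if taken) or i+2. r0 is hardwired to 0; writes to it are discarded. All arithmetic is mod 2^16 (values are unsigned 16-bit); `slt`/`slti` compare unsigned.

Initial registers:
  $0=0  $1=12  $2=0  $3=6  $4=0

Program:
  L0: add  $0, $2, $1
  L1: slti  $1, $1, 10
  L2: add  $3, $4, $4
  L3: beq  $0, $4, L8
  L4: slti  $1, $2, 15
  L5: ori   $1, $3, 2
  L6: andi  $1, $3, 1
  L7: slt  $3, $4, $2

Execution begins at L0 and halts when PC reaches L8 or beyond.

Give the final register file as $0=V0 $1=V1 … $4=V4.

$0=0 $1=1 $2=0 $3=0 $4=0

PC=0  add  $0, $2, $1        | $0=0 $1=12 $2=0 $3=6 $4=0
PC=1  slti  $1, $1, 10       | $0=0 $1=0 $2=0 $3=6 $4=0
PC=2  add  $3, $4, $4        | $0=0 $1=0 $2=0 $3=0 $4=0
PC=3  beq  $0, $4, L8        | $0=0 $1=0 $2=0 $3=0 $4=0  [TAKEN]
PC=4  slti  $1, $2, 15       | $0=0 $1=1 $2=0 $3=0 $4=0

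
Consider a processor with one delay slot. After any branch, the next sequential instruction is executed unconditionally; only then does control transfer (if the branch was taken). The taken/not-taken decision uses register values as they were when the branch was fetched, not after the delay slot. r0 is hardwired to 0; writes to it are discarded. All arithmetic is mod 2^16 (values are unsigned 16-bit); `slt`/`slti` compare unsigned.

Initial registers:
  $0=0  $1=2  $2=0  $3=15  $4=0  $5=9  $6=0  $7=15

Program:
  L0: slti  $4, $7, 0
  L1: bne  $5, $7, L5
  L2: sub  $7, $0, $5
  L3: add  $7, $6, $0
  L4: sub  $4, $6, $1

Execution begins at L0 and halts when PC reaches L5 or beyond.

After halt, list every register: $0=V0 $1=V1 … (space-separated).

[0] slti  $4, $7, 0  →  {$0:0, $1:2, $2:0, $3:15, $4:0, $5:9, $6:0, $7:15}
[1] bne  $5, $7, L5  →  {$0:0, $1:2, $2:0, $3:15, $4:0, $5:9, $6:0, $7:15}  ⟨branch taken⟩
[2] sub  $7, $0, $5  →  {$0:0, $1:2, $2:0, $3:15, $4:0, $5:9, $6:0, $7:65527}

$0=0 $1=2 $2=0 $3=15 $4=0 $5=9 $6=0 $7=65527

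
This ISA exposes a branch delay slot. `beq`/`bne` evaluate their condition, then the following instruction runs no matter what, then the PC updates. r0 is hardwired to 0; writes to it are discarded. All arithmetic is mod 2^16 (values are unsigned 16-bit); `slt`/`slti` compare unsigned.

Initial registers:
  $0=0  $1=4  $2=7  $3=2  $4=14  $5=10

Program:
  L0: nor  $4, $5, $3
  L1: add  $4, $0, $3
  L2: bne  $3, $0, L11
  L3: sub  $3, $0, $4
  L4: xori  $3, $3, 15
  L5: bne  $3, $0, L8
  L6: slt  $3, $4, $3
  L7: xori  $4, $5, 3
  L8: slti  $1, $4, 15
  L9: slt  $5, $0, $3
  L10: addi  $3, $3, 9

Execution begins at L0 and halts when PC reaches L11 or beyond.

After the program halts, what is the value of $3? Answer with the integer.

65534

  step pc=0: nor  $4, $5, $3  regs=(0,4,7,2,65525,10)
  step pc=1: add  $4, $0, $3  regs=(0,4,7,2,2,10)
  step pc=2: bne  $3, $0, L11  cond=T  regs=(0,4,7,2,2,10)
  step pc=3: sub  $3, $0, $4  regs=(0,4,7,65534,2,10)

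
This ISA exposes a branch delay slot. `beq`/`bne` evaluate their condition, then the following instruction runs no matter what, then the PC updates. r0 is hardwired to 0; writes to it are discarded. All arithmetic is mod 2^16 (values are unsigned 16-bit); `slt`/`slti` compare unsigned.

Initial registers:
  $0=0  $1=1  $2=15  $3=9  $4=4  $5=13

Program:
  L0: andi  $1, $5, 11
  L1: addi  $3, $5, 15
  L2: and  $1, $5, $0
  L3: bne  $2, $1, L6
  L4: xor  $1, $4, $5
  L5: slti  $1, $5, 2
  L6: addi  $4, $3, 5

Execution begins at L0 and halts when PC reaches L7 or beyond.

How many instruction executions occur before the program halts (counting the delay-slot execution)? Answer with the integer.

6

#0 andi  $1, $5, 11 ; 0/9/15/9/4/13
#1 addi  $3, $5, 15 ; 0/9/15/28/4/13
#2 and  $1, $5, $0 ; 0/0/15/28/4/13
#3 bne  $2, $1, L6 ; 0/0/15/28/4/13 ; →target
#4 xor  $1, $4, $5 ; 0/9/15/28/4/13
#6 addi  $4, $3, 5 ; 0/9/15/28/33/13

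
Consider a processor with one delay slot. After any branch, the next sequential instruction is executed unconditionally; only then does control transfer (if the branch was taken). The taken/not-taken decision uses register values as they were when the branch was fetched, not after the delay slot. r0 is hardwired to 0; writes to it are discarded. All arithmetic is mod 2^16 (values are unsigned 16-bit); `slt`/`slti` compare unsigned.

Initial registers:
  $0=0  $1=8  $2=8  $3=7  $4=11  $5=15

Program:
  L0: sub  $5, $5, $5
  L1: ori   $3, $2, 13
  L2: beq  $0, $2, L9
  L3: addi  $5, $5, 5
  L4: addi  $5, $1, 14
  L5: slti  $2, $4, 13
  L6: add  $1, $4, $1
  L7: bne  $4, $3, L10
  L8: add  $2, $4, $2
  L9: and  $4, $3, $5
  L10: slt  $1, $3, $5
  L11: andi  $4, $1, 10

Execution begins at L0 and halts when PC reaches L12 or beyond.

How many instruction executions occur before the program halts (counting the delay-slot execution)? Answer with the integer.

PC=0  sub  $5, $5, $5        | $0=0 $1=8 $2=8 $3=7 $4=11 $5=0
PC=1  ori   $3, $2, 13       | $0=0 $1=8 $2=8 $3=13 $4=11 $5=0
PC=2  beq  $0, $2, L9        | $0=0 $1=8 $2=8 $3=13 $4=11 $5=0  [not taken]
PC=3  addi  $5, $5, 5        | $0=0 $1=8 $2=8 $3=13 $4=11 $5=5
PC=4  addi  $5, $1, 14       | $0=0 $1=8 $2=8 $3=13 $4=11 $5=22
PC=5  slti  $2, $4, 13       | $0=0 $1=8 $2=1 $3=13 $4=11 $5=22
PC=6  add  $1, $4, $1        | $0=0 $1=19 $2=1 $3=13 $4=11 $5=22
PC=7  bne  $4, $3, L10       | $0=0 $1=19 $2=1 $3=13 $4=11 $5=22  [TAKEN]
PC=8  add  $2, $4, $2        | $0=0 $1=19 $2=12 $3=13 $4=11 $5=22
PC=10 slt  $1, $3, $5        | $0=0 $1=1 $2=12 $3=13 $4=11 $5=22
PC=11 andi  $4, $1, 10       | $0=0 $1=1 $2=12 $3=13 $4=0 $5=22

11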